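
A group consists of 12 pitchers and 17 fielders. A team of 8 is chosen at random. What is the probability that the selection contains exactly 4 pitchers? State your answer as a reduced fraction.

2380/8671

The sample space is all 8-subsets of the 29: C(29,8) = 4292145.
Selections with exactly 4 pitchers: choose 4 of the 12 pitchers and 4 of the 17 fielders, C(12,4)·C(17,4) = 495·2380 = 1178100.
Probability = 1178100/4292145 = 2380/8671.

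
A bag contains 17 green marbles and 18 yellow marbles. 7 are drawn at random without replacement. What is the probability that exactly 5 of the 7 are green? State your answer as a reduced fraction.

There are C(35,7) = 6724520 ways to choose 7 from 35.
Selections with exactly 5 green: choose 5 of the 17 green and 2 of the 18 yellow, C(17,5)·C(18,2) = 6188·153 = 946764.
Probability = 946764/6724520 = 13923/98890.

13923/98890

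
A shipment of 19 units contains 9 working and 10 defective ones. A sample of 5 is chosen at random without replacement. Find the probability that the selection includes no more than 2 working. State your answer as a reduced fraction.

359/646

There are C(19,5) = 11628 ways to choose the 5.
Favorable selections (no more than 2 working): C(9,0)·C(10,5) + C(9,1)·C(10,4) + C(9,2)·C(10,3) = 252 + 1890 + 4320 = 6462.
Probability = 6462/11628 = 359/646.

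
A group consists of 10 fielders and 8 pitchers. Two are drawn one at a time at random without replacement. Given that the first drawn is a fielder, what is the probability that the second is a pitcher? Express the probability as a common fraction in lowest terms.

After removing one fielder, 17 remain: 9 fielders and 8 pitchers.
So the probability the next is a pitcher is 8/17.

8/17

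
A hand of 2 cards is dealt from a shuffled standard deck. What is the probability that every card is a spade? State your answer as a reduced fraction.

There are C(52,2) = 1326 possible 2-card hands.
Hands that are all spades: C(13,2) = 78.
Probability = 78/1326 = 1/17.

1/17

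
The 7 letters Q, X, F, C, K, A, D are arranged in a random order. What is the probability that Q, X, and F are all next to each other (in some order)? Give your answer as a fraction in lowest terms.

1/7

There are 7! = 5040 arrangements.
Treat the three as one block: 5! placements × 3! orders within the block = 120·6 = 720.
Probability = 720/5040 = 1/7.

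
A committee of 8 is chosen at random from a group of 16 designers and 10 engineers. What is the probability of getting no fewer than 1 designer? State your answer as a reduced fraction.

There are C(26,8) = 1562275 ways to choose the 8.
The complement is all 8 are engineers: C(10,8) = 45.
Probability = 1 − 45/1562275 = 1562230/1562275 = 312446/312455.

312446/312455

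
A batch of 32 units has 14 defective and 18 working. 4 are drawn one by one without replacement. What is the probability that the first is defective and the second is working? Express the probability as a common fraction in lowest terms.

Multiply the conditional probabilities at each draw: 14/32 · 18/31 = 252/992 = 63/248.

63/248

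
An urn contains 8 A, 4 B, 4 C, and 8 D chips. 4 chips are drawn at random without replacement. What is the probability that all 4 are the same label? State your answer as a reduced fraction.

71/5313

There are C(24,4) = 10626 ways to draw 4 chips.
All same label: C(8,4) + C(4,4) + C(4,4) + C(8,4) = 70 + 1 + 1 + 70 = 142.
Probability = 142/10626 = 71/5313.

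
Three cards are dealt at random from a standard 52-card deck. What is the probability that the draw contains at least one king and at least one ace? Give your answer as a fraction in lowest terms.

There are C(52,3) = 22100 possible draws.
By inclusion-exclusion on the complements, draws missing all kings or all aces: C(48,3) + C(48,3) − C(44,3) = 17296 + 17296 − 13244 = 21348.
So draws with at least one of each: 22100 − 21348 = 752, probability 752/22100 = 188/5525.

188/5525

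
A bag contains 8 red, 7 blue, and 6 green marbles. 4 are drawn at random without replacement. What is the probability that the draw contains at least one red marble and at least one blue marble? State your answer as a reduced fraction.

There are C(21,4) = 5985 possible draws.
By inclusion-exclusion on the complements, draws missing all red or all blue: C(13,4) + C(14,4) − C(6,4) = 715 + 1001 − 15 = 1701.
So draws with at least one of each: 5985 − 1701 = 4284, probability 4284/5985 = 68/95.

68/95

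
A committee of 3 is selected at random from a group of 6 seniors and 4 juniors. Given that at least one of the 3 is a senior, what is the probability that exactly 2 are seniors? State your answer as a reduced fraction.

15/29

Work in counts. Selections with at least one senior: C(10,3) − C(4,3) = 120 − 4 = 116.
Of those, selections where exactly 2 are seniors: C(6,2)·C(4,1) = 15·4 = 60.
Conditional probability = 60/116 = 15/29.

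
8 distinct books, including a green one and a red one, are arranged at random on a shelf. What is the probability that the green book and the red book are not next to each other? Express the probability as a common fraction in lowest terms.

There are 8! = 40320 arrangements.
Arrangements with the green book and the red book adjacent: 2·7! = 10080.
So not adjacent: 40320 − 10080 = 30240, probability 30240/40320 = 3/4.

3/4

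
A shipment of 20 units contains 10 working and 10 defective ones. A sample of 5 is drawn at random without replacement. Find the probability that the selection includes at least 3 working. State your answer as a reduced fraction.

Total selections: C(20,5) = 15504.
Favorable selections (at least 3 working): C(10,3)·C(10,2) + C(10,4)·C(10,1) + C(10,5)·C(10,0) = 5400 + 2100 + 252 = 7752.
Probability = 7752/15504 = 1/2.

1/2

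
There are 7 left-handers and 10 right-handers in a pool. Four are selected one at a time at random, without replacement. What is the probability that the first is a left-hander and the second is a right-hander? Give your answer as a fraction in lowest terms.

35/136

Multiply the conditional probabilities at each draw: 7/17 · 10/16 = 70/272 = 35/136.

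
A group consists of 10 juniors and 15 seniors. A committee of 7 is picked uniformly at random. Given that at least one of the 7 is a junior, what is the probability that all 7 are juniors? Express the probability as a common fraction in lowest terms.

24/94853

Work in counts. Selections with at least one junior: C(25,7) − C(15,7) = 480700 − 6435 = 474265.
Of those, selections where all 7 are juniors: C(10,7) = 120.
Conditional probability = 120/474265 = 24/94853.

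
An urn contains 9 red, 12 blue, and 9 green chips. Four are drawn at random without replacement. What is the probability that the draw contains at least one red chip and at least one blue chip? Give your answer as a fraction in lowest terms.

There are C(30,4) = 27405 possible draws.
By inclusion-exclusion on the complements, draws missing all red or all blue: C(21,4) + C(18,4) − C(9,4) = 5985 + 3060 − 126 = 8919.
So draws with at least one of each: 27405 − 8919 = 18486, probability 18486/27405 = 2054/3045.

2054/3045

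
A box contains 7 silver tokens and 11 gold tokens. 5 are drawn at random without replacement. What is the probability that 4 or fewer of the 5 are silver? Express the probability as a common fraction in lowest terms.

407/408

Total selections: C(18,5) = 8568.
The complement is exactly 5 silver: C(7,5)·C(11,0) = 21.
Probability = 1 − 21/8568 = 8547/8568 = 407/408.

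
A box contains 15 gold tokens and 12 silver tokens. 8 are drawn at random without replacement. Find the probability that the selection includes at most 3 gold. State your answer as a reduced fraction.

73/345

There are C(27,8) = 2220075 ways to choose the 8.
Favorable selections (at most 3 gold): C(15,0)·C(12,8) + C(15,1)·C(12,7) + C(15,2)·C(12,6) + C(15,3)·C(12,5) = 495 + 11880 + 97020 + 360360 = 469755.
Probability = 469755/2220075 = 73/345.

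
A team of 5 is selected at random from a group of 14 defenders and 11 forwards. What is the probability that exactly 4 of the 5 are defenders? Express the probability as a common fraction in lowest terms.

The sample space is all 5-subsets of the 25: C(25,5) = 53130.
Selections with exactly 4 defenders: choose 4 of the 14 defenders and 1 of the 11 forwards, C(14,4)·C(11,1) = 1001·11 = 11011.
Probability = 11011/53130 = 143/690.

143/690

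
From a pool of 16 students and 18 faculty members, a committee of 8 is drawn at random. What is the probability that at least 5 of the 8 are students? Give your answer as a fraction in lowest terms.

16367/59334

There are C(34,8) = 18156204 ways to choose the 8.
Favorable selections (at least 5 students): C(16,5)·C(18,3) + C(16,6)·C(18,2) + C(16,7)·C(18,1) + C(16,8)·C(18,0) = 3564288 + 1225224 + 205920 + 12870 = 5008302.
Probability = 5008302/18156204 = 16367/59334.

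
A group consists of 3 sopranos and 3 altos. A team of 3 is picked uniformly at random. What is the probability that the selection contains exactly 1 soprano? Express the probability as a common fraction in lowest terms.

Total number of selections: C(6,3) = 20.
Selections with exactly 1 soprano: choose 1 of the 3 sopranos and 2 of the 3 altos, C(3,1)·C(3,2) = 3·3 = 9.
Probability = 9/20.

9/20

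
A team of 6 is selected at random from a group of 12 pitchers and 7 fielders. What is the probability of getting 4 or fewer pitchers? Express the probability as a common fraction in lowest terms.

246/323

Total selections: C(19,6) = 27132.
Count the complement (more than 4 pitchers): C(12,5)·C(7,1) + C(12,6)·C(7,0) = 5544 + 924 = 6468.
Probability = 1 − 6468/27132 = 20664/27132 = 246/323.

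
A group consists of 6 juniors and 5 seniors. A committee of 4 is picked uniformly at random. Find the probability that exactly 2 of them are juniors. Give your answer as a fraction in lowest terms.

The sample space is all 4-subsets of the 11: C(11,4) = 330.
Selections with exactly 2 juniors: choose 2 of the 6 juniors and 2 of the 5 seniors, C(6,2)·C(5,2) = 15·10 = 150.
Probability = 150/330 = 5/11.

5/11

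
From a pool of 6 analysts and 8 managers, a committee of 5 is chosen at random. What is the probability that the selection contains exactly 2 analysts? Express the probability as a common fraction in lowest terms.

The sample space is all 5-subsets of the 14: C(14,5) = 2002.
Selections with exactly 2 analysts: choose 2 of the 6 analysts and 3 of the 8 managers, C(6,2)·C(8,3) = 15·56 = 840.
Probability = 840/2002 = 60/143.

60/143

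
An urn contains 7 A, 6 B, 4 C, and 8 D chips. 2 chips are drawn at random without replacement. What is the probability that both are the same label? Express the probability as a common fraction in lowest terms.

There are C(25,2) = 300 ways to draw 2 chips.
All same label: C(7,2) + C(6,2) + C(4,2) + C(8,2) = 21 + 15 + 6 + 28 = 70.
Probability = 70/300 = 7/30.

7/30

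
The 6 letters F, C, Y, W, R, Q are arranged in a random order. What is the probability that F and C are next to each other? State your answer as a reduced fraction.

1/3

There are 6! = 720 arrangements.
Treat F and C as a block: 5! arrangements of the blocks × 2 orders within the block = 2·120 = 240.
Probability = 240/720 = 1/3.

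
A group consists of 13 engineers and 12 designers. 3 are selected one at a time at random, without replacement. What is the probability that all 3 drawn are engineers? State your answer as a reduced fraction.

143/1150

Multiply the conditional probabilities at each draw: 13/25 · 12/24 · 11/23 = 1716/13800 = 143/1150.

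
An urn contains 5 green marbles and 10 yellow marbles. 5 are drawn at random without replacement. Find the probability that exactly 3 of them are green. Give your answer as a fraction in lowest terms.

Total number of selections: C(15,5) = 3003.
Selections with exactly 3 green: choose 3 of the 5 green and 2 of the 10 yellow, C(5,3)·C(10,2) = 10·45 = 450.
Probability = 450/3003 = 150/1001.

150/1001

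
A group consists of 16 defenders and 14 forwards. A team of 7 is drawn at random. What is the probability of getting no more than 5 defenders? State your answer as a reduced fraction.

There are C(30,7) = 2035800 ways to choose the 7.
Favorable selections (no more than 5 defenders): C(16,0)·C(14,7) + C(16,1)·C(14,6) + C(16,2)·C(14,5) + C(16,3)·C(14,4) + C(16,4)·C(14,3) + C(16,5)·C(14,2) = 3432 + 48048 + 240240 + 560560 + 662480 + 397488 = 1912248.
Probability = 1912248/2035800 = 681/725.

681/725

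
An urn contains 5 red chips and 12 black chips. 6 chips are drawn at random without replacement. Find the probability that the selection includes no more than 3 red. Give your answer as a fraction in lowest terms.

There are C(17,6) = 12376 ways to choose the 6.
Favorable selections (no more than 3 red): C(5,0)·C(12,6) + C(5,1)·C(12,5) + C(5,2)·C(12,4) + C(5,3)·C(12,3) = 924 + 3960 + 4950 + 2200 = 12034.
Probability = 12034/12376 = 6017/6188.

6017/6188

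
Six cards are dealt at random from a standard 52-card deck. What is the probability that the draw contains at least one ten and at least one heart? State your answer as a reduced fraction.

6772177/20358520

There are C(52,6) = 20358520 possible draws.
By inclusion-exclusion on the complements, draws missing all tens or all hearts: C(48,6) + C(39,6) − C(36,6) = 12271512 + 3262623 − 1947792 = 13586343.
So draws with at least one of each: 20358520 − 13586343 = 6772177, probability 6772177/20358520.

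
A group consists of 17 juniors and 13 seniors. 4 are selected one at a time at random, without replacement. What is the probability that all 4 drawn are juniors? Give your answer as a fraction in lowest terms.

68/783

Multiply the conditional probabilities at each draw: 17/30 · 16/29 · 15/28 · 14/27 = 57120/657720 = 68/783.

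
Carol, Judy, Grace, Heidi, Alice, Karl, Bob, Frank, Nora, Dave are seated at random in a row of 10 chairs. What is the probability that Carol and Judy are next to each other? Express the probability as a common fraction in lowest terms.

1/5

There are 10! = 3628800 arrangements.
Treat Carol and Judy as a block: 9! arrangements of the blocks × 2 orders within the block = 2·362880 = 725760.
Probability = 725760/3628800 = 1/5.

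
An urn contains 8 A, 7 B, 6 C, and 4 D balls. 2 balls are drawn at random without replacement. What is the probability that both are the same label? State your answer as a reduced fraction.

There are C(25,2) = 300 ways to draw 2 balls.
All same label: C(8,2) + C(7,2) + C(6,2) + C(4,2) = 28 + 21 + 15 + 6 = 70.
Probability = 70/300 = 7/30.

7/30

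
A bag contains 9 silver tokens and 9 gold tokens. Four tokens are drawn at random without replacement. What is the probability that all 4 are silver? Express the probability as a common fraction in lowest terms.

There are C(18,4) = 3060 possible selections.
Selections with all silver: C(9,4) = 126.
Probability = 126/3060 = 7/170.

7/170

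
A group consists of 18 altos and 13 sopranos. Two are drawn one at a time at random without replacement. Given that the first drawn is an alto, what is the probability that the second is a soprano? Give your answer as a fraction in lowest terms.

After removing one alto, 30 remain: 17 altos and 13 sopranos.
So the probability the next is a soprano is 13/30.

13/30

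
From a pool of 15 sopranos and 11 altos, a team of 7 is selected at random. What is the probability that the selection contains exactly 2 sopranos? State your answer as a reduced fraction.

441/5980

The sample space is all 7-subsets of the 26: C(26,7) = 657800.
Selections with exactly 2 sopranos: choose 2 of the 15 sopranos and 5 of the 11 altos, C(15,2)·C(11,5) = 105·462 = 48510.
Probability = 48510/657800 = 441/5980.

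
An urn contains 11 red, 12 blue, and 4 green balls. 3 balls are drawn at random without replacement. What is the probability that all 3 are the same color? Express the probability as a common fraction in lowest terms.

389/2925

There are C(27,3) = 2925 ways to draw 3 balls.
All same color: C(11,3) + C(12,3) + C(4,3) = 165 + 220 + 4 = 389.
Probability = 389/2925.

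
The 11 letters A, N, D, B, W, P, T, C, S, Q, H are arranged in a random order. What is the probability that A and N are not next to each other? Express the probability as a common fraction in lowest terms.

There are 11! = 39916800 arrangements.
Arrangements with A and N adjacent: 2·10! = 7257600.
So not adjacent: 39916800 − 7257600 = 32659200, probability 32659200/39916800 = 9/11.

9/11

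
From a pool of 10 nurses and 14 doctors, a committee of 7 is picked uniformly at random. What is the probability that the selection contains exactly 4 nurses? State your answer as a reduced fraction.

The sample space is all 7-subsets of the 24: C(24,7) = 346104.
Selections with exactly 4 nurses: choose 4 of the 10 nurses and 3 of the 14 doctors, C(10,4)·C(14,3) = 210·364 = 76440.
Probability = 76440/346104 = 3185/14421.

3185/14421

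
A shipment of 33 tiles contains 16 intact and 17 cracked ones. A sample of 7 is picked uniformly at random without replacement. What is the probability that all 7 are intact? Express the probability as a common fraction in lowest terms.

65/24273

There are C(33,7) = 4272048 possible selections.
Selections with all intact: C(16,7) = 11440.
Probability = 11440/4272048 = 65/24273.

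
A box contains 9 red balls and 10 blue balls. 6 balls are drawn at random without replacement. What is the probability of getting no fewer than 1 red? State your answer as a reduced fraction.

641/646

Total selections: C(19,6) = 27132.
The complement is all 6 are blue: C(10,6) = 210.
Probability = 1 − 210/27132 = 26922/27132 = 641/646.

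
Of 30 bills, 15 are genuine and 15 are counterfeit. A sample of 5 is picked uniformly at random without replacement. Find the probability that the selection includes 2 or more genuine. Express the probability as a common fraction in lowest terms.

218/261

Total selections: C(30,5) = 142506.
Count the complement (fewer than 2 genuine): C(15,0)·C(15,5) + C(15,1)·C(15,4) = 3003 + 20475 = 23478.
Probability = 1 − 23478/142506 = 119028/142506 = 218/261.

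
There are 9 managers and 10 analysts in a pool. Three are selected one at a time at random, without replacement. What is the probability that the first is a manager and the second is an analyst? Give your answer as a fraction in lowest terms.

5/19

Multiply the conditional probabilities at each draw: 9/19 · 10/18 = 90/342 = 5/19.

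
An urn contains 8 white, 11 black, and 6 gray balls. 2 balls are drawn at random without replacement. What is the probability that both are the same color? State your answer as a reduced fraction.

There are C(25,2) = 300 ways to draw 2 balls.
All same color: C(8,2) + C(11,2) + C(6,2) = 28 + 55 + 15 = 98.
Probability = 98/300 = 49/150.

49/150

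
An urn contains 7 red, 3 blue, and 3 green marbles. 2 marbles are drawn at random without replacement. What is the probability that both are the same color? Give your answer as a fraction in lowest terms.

There are C(13,2) = 78 ways to draw 2 marbles.
All same color: C(7,2) + C(3,2) + C(3,2) = 21 + 3 + 3 = 27.
Probability = 27/78 = 9/26.

9/26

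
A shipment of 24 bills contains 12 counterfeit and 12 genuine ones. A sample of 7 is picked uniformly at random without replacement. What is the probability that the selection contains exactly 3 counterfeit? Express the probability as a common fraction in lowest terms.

275/874

Total number of selections: C(24,7) = 346104.
Selections with exactly 3 counterfeit: choose 3 of the 12 counterfeit and 4 of the 12 genuine, C(12,3)·C(12,4) = 220·495 = 108900.
Probability = 108900/346104 = 275/874.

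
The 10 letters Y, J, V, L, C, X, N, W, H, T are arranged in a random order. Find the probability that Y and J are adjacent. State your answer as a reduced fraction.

1/5

There are 10! = 3628800 arrangements.
Treat Y and J as a block: 9! arrangements of the blocks × 2 orders within the block = 2·362880 = 725760.
Probability = 725760/3628800 = 1/5.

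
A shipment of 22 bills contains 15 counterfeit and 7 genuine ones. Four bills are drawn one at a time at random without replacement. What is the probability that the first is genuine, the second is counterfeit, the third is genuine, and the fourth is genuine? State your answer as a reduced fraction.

15/836

Multiply the conditional probabilities at each draw: 7/22 · 15/21 · 6/20 · 5/19 = 3150/175560 = 15/836.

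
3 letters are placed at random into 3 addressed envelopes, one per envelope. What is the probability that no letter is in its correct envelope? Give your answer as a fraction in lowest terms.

There are 3! = 6 assignments.
By inclusion-exclusion, assignments with no fixed points: C(3,0)·3! − C(3,1)·2! + C(3,2)·1! − C(3,3)·0! = 2.
Probability = 2/6 = 1/3.

1/3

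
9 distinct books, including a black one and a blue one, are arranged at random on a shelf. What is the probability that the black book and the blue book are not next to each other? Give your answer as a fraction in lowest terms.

There are 9! = 362880 arrangements.
Arrangements with the black book and the blue book adjacent: 2·8! = 80640.
So not adjacent: 362880 − 80640 = 282240, probability 282240/362880 = 7/9.

7/9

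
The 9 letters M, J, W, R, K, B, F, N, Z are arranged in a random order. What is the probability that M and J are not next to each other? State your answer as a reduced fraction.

There are 9! = 362880 arrangements.
Arrangements with M and J adjacent: 2·8! = 80640.
So not adjacent: 362880 − 80640 = 282240, probability 282240/362880 = 7/9.

7/9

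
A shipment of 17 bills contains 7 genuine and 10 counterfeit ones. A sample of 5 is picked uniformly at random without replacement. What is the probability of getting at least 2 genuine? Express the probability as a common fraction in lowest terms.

319/442

There are C(17,5) = 6188 ways to choose the 5.
Count the complement (fewer than 2 genuine): C(7,0)·C(10,5) + C(7,1)·C(10,4) = 252 + 1470 = 1722.
Probability = 1 − 1722/6188 = 4466/6188 = 319/442.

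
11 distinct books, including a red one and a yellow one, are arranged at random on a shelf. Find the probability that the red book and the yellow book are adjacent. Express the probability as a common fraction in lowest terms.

2/11

There are 11! = 39916800 arrangements.
Treat the red book and the yellow book as a block: 10! arrangements of the blocks × 2 orders within the block = 2·3628800 = 7257600.
Probability = 7257600/39916800 = 2/11.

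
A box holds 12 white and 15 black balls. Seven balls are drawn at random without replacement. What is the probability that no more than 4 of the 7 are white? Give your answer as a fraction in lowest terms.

Total selections: C(27,7) = 888030.
Favorable selections (no more than 4 white): C(12,0)·C(15,7) + C(12,1)·C(15,6) + C(12,2)·C(15,5) + C(12,3)·C(15,4) + C(12,4)·C(15,3) = 6435 + 60060 + 198198 + 300300 + 225225 = 790218.
Probability = 790218/888030 = 307/345.

307/345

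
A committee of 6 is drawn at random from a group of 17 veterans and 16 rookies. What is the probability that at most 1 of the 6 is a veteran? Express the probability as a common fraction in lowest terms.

1469/19778

Total selections: C(33,6) = 1107568.
Favorable selections (at most 1 veteran): C(17,0)·C(16,6) + C(17,1)·C(16,5) = 8008 + 74256 = 82264.
Probability = 82264/1107568 = 1469/19778.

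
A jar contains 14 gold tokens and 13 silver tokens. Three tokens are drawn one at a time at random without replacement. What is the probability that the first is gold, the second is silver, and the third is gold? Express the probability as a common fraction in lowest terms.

Multiply the conditional probabilities at each draw: 14/27 · 13/26 · 13/25 = 2366/17550 = 91/675.

91/675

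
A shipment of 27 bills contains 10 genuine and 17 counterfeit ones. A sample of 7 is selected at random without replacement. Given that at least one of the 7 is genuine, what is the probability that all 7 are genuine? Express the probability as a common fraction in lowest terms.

Work in counts. Selections with at least one genuine: C(27,7) − C(17,7) = 888030 − 19448 = 868582.
Of those, selections where all 7 are genuine: C(10,7) = 120.
Conditional probability = 120/868582 = 60/434291.

60/434291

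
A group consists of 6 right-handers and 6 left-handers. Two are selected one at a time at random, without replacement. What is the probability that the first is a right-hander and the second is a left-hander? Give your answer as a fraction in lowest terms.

3/11

Multiply the conditional probabilities at each draw: 6/12 · 6/11 = 36/132 = 3/11.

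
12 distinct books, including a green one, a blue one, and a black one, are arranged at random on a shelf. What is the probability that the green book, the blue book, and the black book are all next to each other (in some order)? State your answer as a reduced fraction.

1/22

There are 12! = 479001600 arrangements.
Treat the three as one block: 10! placements × 3! orders within the block = 3628800·6 = 21772800.
Probability = 21772800/479001600 = 1/22.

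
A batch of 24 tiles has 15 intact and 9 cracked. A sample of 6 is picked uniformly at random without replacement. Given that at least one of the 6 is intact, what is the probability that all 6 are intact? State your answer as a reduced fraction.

Work in counts. Selections with at least one intact: C(24,6) − C(9,6) = 134596 − 84 = 134512.
Of those, selections where all 6 are intact: C(15,6) = 5005.
Conditional probability = 5005/134512 = 715/19216.

715/19216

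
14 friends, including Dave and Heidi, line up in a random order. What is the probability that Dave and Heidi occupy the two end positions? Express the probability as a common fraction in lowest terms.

1/91

There are 14! = 87178291200 arrangements.
Place Dave and Heidi at the ends in 2 ways, arrange the remaining 12 in 12! = 479001600 ways: 2·479001600 = 958003200.
Probability = 958003200/87178291200 = 1/91.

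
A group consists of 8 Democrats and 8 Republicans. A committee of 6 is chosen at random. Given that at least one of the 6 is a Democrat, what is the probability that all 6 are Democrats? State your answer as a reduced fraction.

1/285

Work in counts. Selections with at least one Democrat: C(16,6) − C(8,6) = 8008 − 28 = 7980.
Of those, selections where all 6 are Democrats: C(8,6) = 28.
Conditional probability = 28/7980 = 1/285.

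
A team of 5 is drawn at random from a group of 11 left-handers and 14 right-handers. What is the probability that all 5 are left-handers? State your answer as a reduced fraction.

There are C(25,5) = 53130 possible selections.
Selections with all left-handers: C(11,5) = 462.
Probability = 462/53130 = 1/115.

1/115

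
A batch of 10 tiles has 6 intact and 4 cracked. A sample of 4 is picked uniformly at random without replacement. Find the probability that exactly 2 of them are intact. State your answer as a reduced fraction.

3/7

Total number of selections: C(10,4) = 210.
Selections with exactly 2 intact: choose 2 of the 6 intact and 2 of the 4 cracked, C(6,2)·C(4,2) = 15·6 = 90.
Probability = 90/210 = 3/7.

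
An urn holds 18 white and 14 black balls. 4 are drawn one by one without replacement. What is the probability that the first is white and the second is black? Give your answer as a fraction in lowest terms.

Multiply the conditional probabilities at each draw: 18/32 · 14/31 = 252/992 = 63/248.

63/248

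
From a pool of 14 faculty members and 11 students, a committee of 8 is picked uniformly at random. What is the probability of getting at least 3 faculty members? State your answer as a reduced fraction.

10452/10925

There are C(25,8) = 1081575 ways to choose the 8.
Favorable selections (at least 3 faculty members): C(14,3)·C(11,5) + C(14,4)·C(11,4) + C(14,5)·C(11,3) + C(14,6)·C(11,2) + C(14,7)·C(11,1) + C(14,8)·C(11,0) = 168168 + 330330 + 330330 + 165165 + 37752 + 3003 = 1034748.
Probability = 1034748/1081575 = 10452/10925.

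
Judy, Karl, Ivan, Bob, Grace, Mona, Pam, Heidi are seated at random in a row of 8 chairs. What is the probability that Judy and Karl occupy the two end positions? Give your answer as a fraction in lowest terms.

There are 8! = 40320 arrangements.
Place Judy and Karl at the ends in 2 ways, arrange the remaining 6 in 6! = 720 ways: 2·720 = 1440.
Probability = 1440/40320 = 1/28.

1/28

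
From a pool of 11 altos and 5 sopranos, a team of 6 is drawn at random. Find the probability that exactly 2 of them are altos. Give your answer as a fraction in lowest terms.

The sample space is all 6-subsets of the 16: C(16,6) = 8008.
Selections with exactly 2 altos: choose 2 of the 11 altos and 4 of the 5 sopranos, C(11,2)·C(5,4) = 55·5 = 275.
Probability = 275/8008 = 25/728.

25/728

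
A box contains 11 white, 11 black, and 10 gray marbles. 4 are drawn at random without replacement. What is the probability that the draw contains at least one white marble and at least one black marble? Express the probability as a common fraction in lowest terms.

605/899

There are C(32,4) = 35960 possible draws.
By inclusion-exclusion on the complements, draws missing all white or all black: C(21,4) + C(21,4) − C(10,4) = 5985 + 5985 − 210 = 11760.
So draws with at least one of each: 35960 − 11760 = 24200, probability 24200/35960 = 605/899.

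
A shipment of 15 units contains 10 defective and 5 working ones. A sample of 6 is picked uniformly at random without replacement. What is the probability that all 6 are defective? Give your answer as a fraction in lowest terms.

There are C(15,6) = 5005 possible selections.
Selections with all defective: C(10,6) = 210.
Probability = 210/5005 = 6/143.

6/143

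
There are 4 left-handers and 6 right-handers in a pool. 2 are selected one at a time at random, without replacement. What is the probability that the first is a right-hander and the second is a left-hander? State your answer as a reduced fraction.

4/15

Multiply the conditional probabilities at each draw: 6/10 · 4/9 = 24/90 = 4/15.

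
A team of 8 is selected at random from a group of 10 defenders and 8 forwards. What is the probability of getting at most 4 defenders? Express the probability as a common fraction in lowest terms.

2529/4862

There are C(18,8) = 43758 ways to choose the 8.
Count the complement (more than 4 defenders): C(10,5)·C(8,3) + C(10,6)·C(8,2) + C(10,7)·C(8,1) + C(10,8)·C(8,0) = 14112 + 5880 + 960 + 45 = 20997.
Probability = 1 − 20997/43758 = 22761/43758 = 2529/4862.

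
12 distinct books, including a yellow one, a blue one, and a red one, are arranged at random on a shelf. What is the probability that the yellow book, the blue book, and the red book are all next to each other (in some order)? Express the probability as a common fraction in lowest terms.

There are 12! = 479001600 arrangements.
Treat the three as one block: 10! placements × 3! orders within the block = 3628800·6 = 21772800.
Probability = 21772800/479001600 = 1/22.

1/22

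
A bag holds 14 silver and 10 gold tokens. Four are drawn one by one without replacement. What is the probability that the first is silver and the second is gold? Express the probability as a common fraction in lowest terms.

Multiply the conditional probabilities at each draw: 14/24 · 10/23 = 140/552 = 35/138.

35/138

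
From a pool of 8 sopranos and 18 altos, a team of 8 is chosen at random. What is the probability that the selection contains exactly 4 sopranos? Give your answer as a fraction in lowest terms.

The sample space is all 8-subsets of the 26: C(26,8) = 1562275.
Selections with exactly 4 sopranos: choose 4 of the 8 sopranos and 4 of the 18 altos, C(8,4)·C(18,4) = 70·3060 = 214200.
Probability = 214200/1562275 = 8568/62491.

8568/62491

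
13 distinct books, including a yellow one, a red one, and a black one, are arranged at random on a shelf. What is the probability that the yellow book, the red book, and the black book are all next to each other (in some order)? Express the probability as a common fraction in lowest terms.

1/26

There are 13! = 6227020800 arrangements.
Treat the three as one block: 11! placements × 3! orders within the block = 39916800·6 = 239500800.
Probability = 239500800/6227020800 = 1/26.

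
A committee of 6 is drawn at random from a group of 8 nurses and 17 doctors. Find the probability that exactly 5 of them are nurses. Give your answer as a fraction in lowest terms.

There are C(25,6) = 177100 ways to choose 6 from 25.
Selections with exactly 5 nurses: choose 5 of the 8 nurses and 1 of the 17 doctors, C(8,5)·C(17,1) = 56·17 = 952.
Probability = 952/177100 = 34/6325.

34/6325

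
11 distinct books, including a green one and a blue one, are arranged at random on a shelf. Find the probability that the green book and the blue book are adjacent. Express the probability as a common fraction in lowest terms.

There are 11! = 39916800 arrangements.
Treat the green book and the blue book as a block: 10! arrangements of the blocks × 2 orders within the block = 2·3628800 = 7257600.
Probability = 7257600/39916800 = 2/11.

2/11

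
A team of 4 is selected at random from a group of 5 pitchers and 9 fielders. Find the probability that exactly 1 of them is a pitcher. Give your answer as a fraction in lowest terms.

60/143

The sample space is all 4-subsets of the 14: C(14,4) = 1001.
Selections with exactly 1 pitcher: choose 1 of the 5 pitchers and 3 of the 9 fielders, C(5,1)·C(9,3) = 5·84 = 420.
Probability = 420/1001 = 60/143.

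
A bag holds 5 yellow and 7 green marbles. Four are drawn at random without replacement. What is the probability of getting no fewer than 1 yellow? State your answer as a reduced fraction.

92/99

There are C(12,4) = 495 ways to choose the 4.
The complement is all 4 are green: C(7,4) = 35.
Probability = 1 − 35/495 = 460/495 = 92/99.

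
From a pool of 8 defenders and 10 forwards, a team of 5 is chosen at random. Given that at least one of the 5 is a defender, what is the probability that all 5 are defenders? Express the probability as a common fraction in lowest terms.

Work in counts. Selections with at least one defender: C(18,5) − C(10,5) = 8568 − 252 = 8316.
Of those, selections where all 5 are defenders: C(8,5) = 56.
Conditional probability = 56/8316 = 2/297.

2/297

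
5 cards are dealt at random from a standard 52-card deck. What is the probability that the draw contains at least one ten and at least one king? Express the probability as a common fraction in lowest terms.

6509/64974

There are C(52,5) = 2598960 possible draws.
By inclusion-exclusion on the complements, draws missing all tens or all kings: C(48,5) + C(48,5) − C(44,5) = 1712304 + 1712304 − 1086008 = 2338600.
So draws with at least one of each: 2598960 − 2338600 = 260360, probability 260360/2598960 = 6509/64974.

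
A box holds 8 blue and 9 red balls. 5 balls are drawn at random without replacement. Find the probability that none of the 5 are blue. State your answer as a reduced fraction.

9/442

There are C(17,5) = 6188 possible selections.
Selections with no blue (all red): C(9,5) = 126.
Probability = 126/6188 = 9/442.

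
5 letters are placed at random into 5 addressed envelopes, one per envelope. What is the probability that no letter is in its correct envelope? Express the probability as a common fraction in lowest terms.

11/30

There are 5! = 120 assignments.
By inclusion-exclusion, assignments with no fixed points: C(5,0)·5! − C(5,1)·4! + C(5,2)·3! − C(5,3)·2! + C(5,4)·1! − C(5,5)·0! = 44.
Probability = 44/120 = 11/30.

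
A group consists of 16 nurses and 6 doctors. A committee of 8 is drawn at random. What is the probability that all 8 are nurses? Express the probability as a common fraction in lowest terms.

There are C(22,8) = 319770 possible selections.
Selections with all nurses: C(16,8) = 12870.
Probability = 12870/319770 = 13/323.

13/323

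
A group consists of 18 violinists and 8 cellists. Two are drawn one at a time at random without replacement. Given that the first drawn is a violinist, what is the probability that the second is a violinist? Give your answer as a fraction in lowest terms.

After removing one violinist, 25 remain: 17 violinists and 8 cellists.
So the probability the next is a violinist is 17/25.

17/25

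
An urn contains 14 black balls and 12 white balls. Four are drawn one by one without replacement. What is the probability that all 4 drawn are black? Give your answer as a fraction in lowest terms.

77/1150

Multiply the conditional probabilities at each draw: 14/26 · 13/25 · 12/24 · 11/23 = 24024/358800 = 77/1150.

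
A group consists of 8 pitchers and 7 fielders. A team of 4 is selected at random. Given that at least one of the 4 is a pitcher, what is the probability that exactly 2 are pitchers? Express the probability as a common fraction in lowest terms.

42/95

Work in counts. Selections with at least one pitcher: C(15,4) − C(7,4) = 1365 − 35 = 1330.
Of those, selections where exactly 2 are pitchers: C(8,2)·C(7,2) = 28·21 = 588.
Conditional probability = 588/1330 = 42/95.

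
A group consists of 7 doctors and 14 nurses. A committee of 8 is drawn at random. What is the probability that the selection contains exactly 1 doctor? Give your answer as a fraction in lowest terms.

The sample space is all 8-subsets of the 21: C(21,8) = 203490.
Selections with exactly 1 doctor: choose 1 of the 7 doctors and 7 of the 14 nurses, C(7,1)·C(14,7) = 7·3432 = 24024.
Probability = 24024/203490 = 572/4845.

572/4845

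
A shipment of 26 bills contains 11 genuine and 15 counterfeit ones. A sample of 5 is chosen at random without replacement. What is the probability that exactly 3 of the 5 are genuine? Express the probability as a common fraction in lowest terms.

315/1196

There are C(26,5) = 65780 ways to choose 5 from 26.
Selections with exactly 3 genuine: choose 3 of the 11 genuine and 2 of the 15 counterfeit, C(11,3)·C(15,2) = 165·105 = 17325.
Probability = 17325/65780 = 315/1196.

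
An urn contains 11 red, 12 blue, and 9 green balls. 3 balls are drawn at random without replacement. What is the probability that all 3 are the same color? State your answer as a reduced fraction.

There are C(32,3) = 4960 ways to draw 3 balls.
All same color: C(11,3) + C(12,3) + C(9,3) = 165 + 220 + 84 = 469.
Probability = 469/4960.

469/4960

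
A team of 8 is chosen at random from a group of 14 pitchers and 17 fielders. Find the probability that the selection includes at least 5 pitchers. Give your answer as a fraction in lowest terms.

Total selections: C(31,8) = 7888725.
Favorable selections (at least 5 pitchers): C(14,5)·C(17,3) + C(14,6)·C(17,2) + C(14,7)·C(17,1) + C(14,8)·C(17,0) = 1361360 + 408408 + 58344 + 3003 = 1831115.
Probability = 1831115/7888725 = 28171/121365.

28171/121365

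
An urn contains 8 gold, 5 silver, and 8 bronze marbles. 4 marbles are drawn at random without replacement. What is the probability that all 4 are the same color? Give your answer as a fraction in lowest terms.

29/1197

There are C(21,4) = 5985 ways to draw 4 marbles.
All same color: C(8,4) + C(5,4) + C(8,4) = 70 + 5 + 70 = 145.
Probability = 145/5985 = 29/1197.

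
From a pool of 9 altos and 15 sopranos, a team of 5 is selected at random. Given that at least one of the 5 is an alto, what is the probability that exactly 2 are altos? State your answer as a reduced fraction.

260/627

Work in counts. Selections with at least one alto: C(24,5) − C(15,5) = 42504 − 3003 = 39501.
Of those, selections where exactly 2 are altos: C(9,2)·C(15,3) = 36·455 = 16380.
Conditional probability = 16380/39501 = 260/627.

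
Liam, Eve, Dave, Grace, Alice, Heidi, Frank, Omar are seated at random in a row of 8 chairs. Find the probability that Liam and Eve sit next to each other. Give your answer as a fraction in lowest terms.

There are 8! = 40320 arrangements.
Treat Liam and Eve as a block: 7! arrangements of the blocks × 2 orders within the block = 2·5040 = 10080.
Probability = 10080/40320 = 1/4.

1/4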